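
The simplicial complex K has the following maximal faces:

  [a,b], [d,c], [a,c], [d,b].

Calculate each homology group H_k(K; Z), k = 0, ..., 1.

Fix the vertex order a < b < c < d and write every simplex with vertices in increasing order. Then dim K = 1 and the simplices of K are:

  0-simplices (4): a, b, c, d
  1-simplices (4): ab, ac, bd, cd

giving chain groups C_0 ≅ Z^4, C_1 ≅ Z^4.

The boundary map ∂_1: C_1 → C_0 maps an edge to its endpoints' difference, ∂[p,q] = q − p.
This gives a 4×4 integer matrix of rank 3; reducing to Smith normal form yields diagonal entries (1,1,1).

Now H_k = ker ∂_k / im ∂_{k+1}, so:

  H_0: rank C_0 − rank ∂_1 = 4 − 3 = 1, and the invariant factors of ∂_1 are all 1, so H_0 = Z.
  H_1: rank ker ∂_1 − rank ∂_2 = (4 − 3) − 0 = 1, and there is no ∂_2, so H_1 = Z.

(K is a triangulation of the circle S^1.)

H_0 ≅ Z,  H_1 ≅ Z.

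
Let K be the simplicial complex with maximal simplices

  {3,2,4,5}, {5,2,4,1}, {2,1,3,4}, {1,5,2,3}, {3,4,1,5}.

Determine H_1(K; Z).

We work with the vertex ordering 1 < 2 < 3 < 4 < 5. The simplices of K, each written with vertices in increasing order, are:

  0-simplices (5): [1], [2], [3], [4], [5]
  1-simplices (10): [1,2], [1,3], [1,4], [1,5], [2,3], [2,4], [2,5], [3,4], [3,5], [4,5]
  2-simplices (10): [1,2,3], [1,2,4], [1,2,5], [1,3,4], [1,3,5], [1,4,5], [2,3,4], [2,3,5], [2,4,5], [3,4,5]
  3-simplices (5): [1,2,3,4], [1,2,3,5], [1,2,4,5], [1,3,4,5], [2,3,4,5]

giving chain groups C_0 ≅ Z^5, C_1 ≅ Z^10, C_2 ≅ Z^10, C_3 ≅ Z^5.

∂_1: C_1 → C_0 is given by ∂[p,q] = [q] − [p]. For instance
  ∂[1,4] = [4] − [1].
The 5×10 boundary matrix has rank 4 and Smith normal form diag(1,1,1,1).

Boundary ∂_2: C_2 → C_1 sends each 2-simplex [p,q,r] to [q,r] − [p,r] + [p,q]. For instance
  ∂[1,2,4] = [2,4] − [1,4] + [1,2],
  ∂[1,3,4] = [3,4] − [1,4] + [1,3].
As a 10×10 matrix over Z this has rank 6, with invariant factors (1,1,1,1,1,1).

The boundary map ∂_3: C_3 → C_2 sends each 3-simplex σ to the alternating sum Σ_i (−1)^i (σ with its i-th vertex removed). For instance
  ∂[1,2,3,5] = [2,3,5] − [1,3,5] + [1,2,5] − [1,2,3],
  ∂[1,2,4,5] = [2,4,5] − [1,4,5] + [1,2,5] − [1,2,4].
The 10×5 boundary matrix has rank 4 and Smith normal form diag(1,1,1,1).

Reading off H_k = ker ∂_k / im ∂_{k+1}:

  H_1: rank ker ∂_1 − rank ∂_2 = (10 − 4) − 6 = 0, and the invariant factors of ∂_2 are all 1, so H_1 = 0.

H_1 = 0.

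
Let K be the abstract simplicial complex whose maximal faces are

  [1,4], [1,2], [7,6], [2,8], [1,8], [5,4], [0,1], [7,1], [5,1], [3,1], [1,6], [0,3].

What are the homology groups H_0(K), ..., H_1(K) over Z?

Order the vertices as 0 < 1 < 2 < 3 < 4 < 5 < 6 < 7 < 8. Listing each simplex with vertices in this order, K has dimension 1 with simplices:

  0-simplices (9): [0], [1], [2], [3], [4], [5], [6], [7], [8]
  1-simplices (12): [0,1], [0,3], [1,2], [1,3], [1,4], [1,5], [1,6], [1,7], [1,8], [2,8], [4,5], [6,7]

Hence C_0 ≅ Z^9, C_1 ≅ Z^12.

The boundary map ∂_1: C_1 → C_0 maps an edge to its endpoints' difference, ∂[p,q] = q − p. For instance
  ∂[1,8] = [8] − [1].
This gives a 9×12 integer matrix of rank 8; reducing to Smith normal form yields diagonal entries (1,1,1,1,1,1,1,1).

Now H_k = ker ∂_k / im ∂_{k+1}, so:

  H_0: rank C_0 − rank ∂_1 = 9 − 8 = 1, and the invariant factors of ∂_1 are all 1, so H_0 ≅ Z.
  H_1: rank ker ∂_1 − rank ∂_2 = (12 − 8) − 0 = 4, and there is no ∂_2, so H_1 ≅ Z^4.

(K is a triangulation of a wedge of 4 circles.)

H_0 = Z,  H_1 = Z^4.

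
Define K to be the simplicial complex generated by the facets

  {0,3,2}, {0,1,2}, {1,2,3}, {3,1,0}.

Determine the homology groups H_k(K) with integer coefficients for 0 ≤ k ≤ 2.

H_0 = Z,  H_1 = 0,  H_2 = Z.

Fix the vertex order 0 < 1 < 2 < 3 and write every simplex with vertices in increasing order. Then dim K = 2 and the simplices of K are:

  0-simplices (4): [0], [1], [2], [3]
  1-simplices (6): [0,1], [0,2], [0,3], [1,2], [1,3], [2,3]
  2-simplices (4): [0,1,2], [0,1,3], [0,2,3], [1,2,3]

so the chain groups are C_0 ≅ Z^4, C_1 ≅ Z^6, C_2 ≅ Z^4.

∂_1: C_1 → C_0 maps an edge to its endpoints' difference, ∂[p,q] = q − p. For instance
  ∂[1,3] = [3] − [1].
The 4×6 boundary matrix has rank 3 and Smith normal form diag(1,1,1).

∂_2: C_2 → C_1 sends each 2-simplex [p,q,r] to [q,r] − [p,r] + [p,q]. For instance
  ∂[1,2,3] = [2,3] − [1,3] + [1,2],
  ∂[0,1,3] = [1,3] − [0,3] + [0,1].
The 6×4 boundary matrix has rank 3 and Smith normal form diag(1,1,1).

Reading off H_k = ker ∂_k / im ∂_{k+1}:

  H_0: rank C_0 − rank ∂_1 = 4 − 3 = 1, and the invariant factors of ∂_1 are all 1, so H_0 ≅ Z.
  H_1: rank ker ∂_1 − rank ∂_2 = (6 − 3) − 3 = 0, and the invariant factors of ∂_2 are all 1, so H_1 ≅ 0.
  H_2: rank ker ∂_2 − rank ∂_3 = (4 − 3) − 0 = 1, and there is no ∂_3, so H_2 ≅ Z.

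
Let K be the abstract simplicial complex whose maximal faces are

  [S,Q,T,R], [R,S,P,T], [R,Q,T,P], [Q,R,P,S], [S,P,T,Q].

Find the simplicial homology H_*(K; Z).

K has 5 vertices, 10 edges, 10 triangles, 5 3-simplices.
rank ∂_0 = 0, rank ∂_1 = 4 ⇒ b_0 = 5 − 0 − 4 = 1; all invariant factors of ∂_1 are 1 so no torsion. So H_0 = Z.
rank ∂_1 = 4, rank ∂_2 = 6 ⇒ b_1 = 10 − 4 − 6 = 0; all invariant factors of ∂_2 are 1 so no torsion. So H_1 = 0.
rank ∂_2 = 6, rank ∂_3 = 4 ⇒ b_2 = 10 − 6 − 4 = 0; all invariant factors of ∂_3 are 1 so no torsion. So H_2 = 0.
rank ∂_3 = 4, rank ∂_4 = 0 ⇒ b_3 = 5 − 4 − 0 = 1. So H_3 = Z.

H_0 = Z,  H_1 = 0,  H_2 = 0,  H_3 = Z.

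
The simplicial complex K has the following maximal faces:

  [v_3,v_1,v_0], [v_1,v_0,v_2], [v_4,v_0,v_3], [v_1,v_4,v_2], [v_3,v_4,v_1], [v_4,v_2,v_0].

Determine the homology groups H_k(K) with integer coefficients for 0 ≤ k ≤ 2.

Fix the vertex order v_0 < v_1 < v_2 < v_3 < v_4 and write every simplex with vertices in increasing order. Then dim K = 2 and the simplices of K are:

  0-simplices (5): [v_0], [v_1], [v_2], [v_3], [v_4]
  1-simplices (9): [v_0,v_1], [v_0,v_2], [v_0,v_3], [v_0,v_4], [v_1,v_2], [v_1,v_3], [v_1,v_4], [v_2,v_4], [v_3,v_4]
  2-simplices (6): [v_0,v_1,v_2], [v_0,v_1,v_3], [v_0,v_2,v_4], [v_0,v_3,v_4], [v_1,v_2,v_4], [v_1,v_3,v_4]

so the chain groups are C_0 ≅ Z^5, C_1 ≅ Z^9, C_2 ≅ Z^6.

The boundary map ∂_1: C_1 → C_0 maps an edge to its endpoints' difference, ∂[p,q] = q − p. For instance
  ∂[v_1,v_2] = [v_2] − [v_1].
The resulting 5×9 matrix has rank 4, and its Smith normal form has invariant factors (1,1,1,1).

Boundary ∂_2: C_2 → C_1 maps a triangle to the signed sum of its edges. For instance
  ∂[v_0,v_1,v_3] = [v_1,v_3] − [v_0,v_3] + [v_0,v_1],
  ∂[v_0,v_1,v_2] = [v_1,v_2] − [v_0,v_2] + [v_0,v_1].
The resulting 9×6 matrix has rank 5, and its Smith normal form has invariant factors (1,1,1,1,1).

Reading off H_k = ker ∂_k / im ∂_{k+1}:

  H_0: rank C_0 − rank ∂_1 = 5 − 4 = 1, and the invariant factors of ∂_1 are all 1, so H_0 ≅ Z.
  H_1: rank ker ∂_1 − rank ∂_2 = (9 − 4) − 5 = 0, and the invariant factors of ∂_2 are all 1, so H_1 ≅ 0.
  H_2: rank ker ∂_2 − rank ∂_3 = (6 − 5) − 0 = 1, and there is no ∂_3, so H_2 ≅ Z.

H_0 = Z,  H_1 = 0,  H_2 = Z.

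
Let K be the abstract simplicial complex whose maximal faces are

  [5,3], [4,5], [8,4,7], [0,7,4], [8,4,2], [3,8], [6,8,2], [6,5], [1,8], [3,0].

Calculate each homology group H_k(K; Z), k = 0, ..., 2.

H_0 ≅ Z,  H_1 ≅ Z^3,  H_2 = 0.

Order the vertices as 0 < 1 < 2 < 3 < 4 < 5 < 6 < 7 < 8. Listing each simplex with vertices in this order, K has dimension 2 with simplices:

  0-simplices (9): [0], [1], [2], [3], [4], [5], [6], [7], [8]
  1-simplices (15): [0,3], [0,4], [0,7], [1,8], [2,4], [2,6], [2,8], [3,5], [3,8], [4,5], [4,7], [4,8], [5,6], [6,8], [7,8]
  2-simplices (4): [0,4,7], [2,4,8], [2,6,8], [4,7,8]

so the chain groups are C_0 ≅ Z^9, C_1 ≅ Z^15, C_2 ≅ Z^4.

∂_1: C_1 → C_0 is given by ∂[p,q] = [q] − [p]. For instance
  ∂[4,8] = [8] − [4].
This gives a 9×15 integer matrix of rank 8; reducing to Smith normal form yields diagonal entries (1,1,1,1,1,1,1,1).

∂_2: C_2 → C_1 acts by ∂[p,q,r] = [q,r] − [p,r] + [p,q]. For instance
  ∂[0,4,7] = [4,7] − [0,7] + [0,4],
  ∂[2,6,8] = [6,8] − [2,8] + [2,6].
This gives a 15×4 integer matrix of rank 4; reducing to Smith normal form yields diagonal entries (1,1,1,1).

Reading off H_k = ker ∂_k / im ∂_{k+1}:

  H_0: rank C_0 − rank ∂_1 = 9 − 8 = 1, and the invariant factors of ∂_1 are all 1, so H_0 = Z.
  H_1: rank ker ∂_1 − rank ∂_2 = (15 − 8) − 4 = 3, and the invariant factors of ∂_2 are all 1, so H_1 = Z^3.
  H_2: rank ker ∂_2 − rank ∂_3 = (4 − 4) − 0 = 0, and there is no ∂_3, so H_2 = 0.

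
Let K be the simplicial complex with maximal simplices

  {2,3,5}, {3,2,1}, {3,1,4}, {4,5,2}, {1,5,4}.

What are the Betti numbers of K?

b_0 = 1, b_1 = 1, b_2 = 0.

Order the vertices as 1 < 2 < 3 < 4 < 5. Listing each simplex with vertices in this order, K has dimension 2 with simplices:

  0-simplices (5): [1], [2], [3], [4], [5]
  1-simplices (10): [1,2], [1,3], [1,4], [1,5], [2,3], [2,4], [2,5], [3,4], [3,5], [4,5]
  2-simplices (5): [1,2,3], [1,3,4], [1,4,5], [2,3,5], [2,4,5]

Hence C_0 ≅ Z^5, C_1 ≅ Z^10, C_2 ≅ Z^5.

The boundary map ∂_1: C_1 → C_0 sends each edge [p,q] (with p < q) to q − p.
As a 5×10 matrix over Z this has rank 4, with invariant factors (1,1,1,1).

Boundary ∂_2: C_2 → C_1 maps a triangle to the signed sum of its edges. For instance
  ∂[1,2,3] = [2,3] − [1,3] + [1,2],
  ∂[2,3,5] = [3,5] − [2,5] + [2,3].
The 10×5 boundary matrix has rank 5 and Smith normal form diag(1,1,1,1,1).

Computing H_k = (kernel of ∂_k) / (image of ∂_{k+1}):

  H_0: rank C_0 − rank ∂_1 = 5 − 4 = 1, and the invariant factors of ∂_1 are all 1, so H_0 ≅ Z.
  H_1: rank ker ∂_1 − rank ∂_2 = (10 − 4) − 5 = 1, and the invariant factors of ∂_2 are all 1, so H_1 ≅ Z.
  H_2: rank ker ∂_2 − rank ∂_3 = (5 − 5) − 0 = 0, and there is no ∂_3, so H_2 ≅ 0.

Hence the Betti numbers are b_0 = 1, b_1 = 1, b_2 = 0.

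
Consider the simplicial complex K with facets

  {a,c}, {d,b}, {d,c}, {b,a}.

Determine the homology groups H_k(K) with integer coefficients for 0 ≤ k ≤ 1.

H_0 = Z,  H_1 = Z.

Fix the vertex order a < b < c < d and write every simplex with vertices in increasing order. Then dim K = 1 and the simplices of K are:

  0-simplices (4): a, b, c, d
  1-simplices (4): ab, ac, bd, cd

Hence C_0 ≅ Z^4, C_1 ≅ Z^4.

Boundary ∂_1: C_1 → C_0 is given by ∂[p,q] = [q] − [p].
The 4×4 boundary matrix has rank 3 and Smith normal form diag(1,1,1).

Now H_k = ker ∂_k / im ∂_{k+1}, so:

  H_0: rank C_0 − rank ∂_1 = 4 − 3 = 1, and the invariant factors of ∂_1 are all 1, so H_0 = Z.
  H_1: rank ker ∂_1 − rank ∂_2 = (4 − 3) − 0 = 1, and there is no ∂_2, so H_1 = Z.

As a check, the Euler characteristic is 4 − 4 = 0, which agrees with 1 − 1 = 0.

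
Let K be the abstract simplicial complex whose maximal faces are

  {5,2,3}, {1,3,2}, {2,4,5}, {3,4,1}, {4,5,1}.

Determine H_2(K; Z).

H_2 ≅ 0.

Fix the vertex order 1 < 2 < 3 < 4 < 5 and write every simplex with vertices in increasing order. Then dim K = 2 and the simplices of K are:

  0-simplices (5): [1], [2], [3], [4], [5]
  1-simplices (10): [1,2], [1,3], [1,4], [1,5], [2,3], [2,4], [2,5], [3,4], [3,5], [4,5]
  2-simplices (5): [1,2,3], [1,3,4], [1,4,5], [2,3,5], [2,4,5]

giving chain groups C_0 ≅ Z^5, C_1 ≅ Z^10, C_2 ≅ Z^5.

∂_1: C_1 → C_0 is given by ∂[p,q] = [q] − [p]. For instance
  ∂[2,5] = [5] − [2].
The 5×10 boundary matrix has rank 4 and Smith normal form diag(1,1,1,1).

The boundary map ∂_2: C_2 → C_1 acts by ∂[p,q,r] = [q,r] − [p,r] + [p,q]. For instance
  ∂[1,3,4] = [3,4] − [1,4] + [1,3],
  ∂[1,4,5] = [4,5] − [1,5] + [1,4].
As a 10×5 matrix over Z this has rank 5, with invariant factors (1,1,1,1,1).

From H_k ≅ ker(∂_k) / im(∂_{k+1}) we obtain:

  H_2: rank ker ∂_2 − rank ∂_3 = (5 − 5) − 0 = 0, and there is no ∂_3, so H_2 ≅ 0.

(K is a triangulation of the Möbius band.)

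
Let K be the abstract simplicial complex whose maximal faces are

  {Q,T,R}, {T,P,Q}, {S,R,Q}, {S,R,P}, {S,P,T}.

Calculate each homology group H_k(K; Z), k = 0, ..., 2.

H_0 ≅ Z,  H_1 ≅ Z,  H_2 = 0.

Fix the vertex order P < Q < R < S < T and write every simplex with vertices in increasing order. Then dim K = 2 and the simplices of K are:

  0-simplices (5): P, Q, R, S, T
  1-simplices (10): PQ, PR, PS, PT, QR, QS, QT, RS, RT, ST
  2-simplices (5): PQT, PRS, PST, QRS, QRT

giving chain groups C_0 ≅ Z^5, C_1 ≅ Z^10, C_2 ≅ Z^5.

∂_1: C_1 → C_0 sends each edge [p,q] (with p < q) to q − p. For instance
  ∂PS = S − P.
This gives a 5×10 integer matrix of rank 4; reducing to Smith normal form yields diagonal entries (1,1,1,1).

∂_2: C_2 → C_1 maps a triangle to the signed sum of its edges. For instance
  ∂QRT = RT − QT + QR,
  ∂QRS = RS − QS + QR.
The 10×5 boundary matrix has rank 5 and Smith normal form diag(1,1,1,1,1).

Now H_k = ker ∂_k / im ∂_{k+1}, so:

  H_0: rank C_0 − rank ∂_1 = 5 − 4 = 1, and the invariant factors of ∂_1 are all 1, so H_0 ≅ Z.
  H_1: rank ker ∂_1 − rank ∂_2 = (10 − 4) − 5 = 1, and the invariant factors of ∂_2 are all 1, so H_1 ≅ Z.
  H_2: rank ker ∂_2 − rank ∂_3 = (5 − 5) − 0 = 0, and there is no ∂_3, so H_2 ≅ 0.

As a check, the Euler characteristic is 5 − 10 + 5 = 0, which agrees with 1 − 1 + 0 = 0.
(K is a triangulation of the Möbius band.)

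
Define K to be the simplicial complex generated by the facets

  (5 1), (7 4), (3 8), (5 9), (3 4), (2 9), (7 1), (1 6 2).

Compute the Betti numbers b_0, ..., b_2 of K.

b_0 = 1, b_1 = 1, b_2 = 0.

Fix the vertex order 1 < 2 < 3 < 4 < 5 < 6 < 7 < 8 < 9 and write every simplex with vertices in increasing order. Then dim K = 2 and the simplices of K are:

  0-simplices (9): [1], [2], [3], [4], [5], [6], [7], [8], [9]
  1-simplices (10): [1,2], [1,5], [1,6], [1,7], [2,6], [2,9], [3,4], [3,8], [4,7], [5,9]
  2-simplices (1): [1,2,6]

so the chain groups are C_0 ≅ Z^9, C_1 ≅ Z^10, C_2 ≅ Z^1.

∂_1: C_1 → C_0 is given by ∂[p,q] = [q] − [p].
The resulting 9×10 matrix has rank 8, and its Smith normal form has invariant factors (1,1,1,1,1,1,1,1).

Boundary ∂_2: C_2 → C_1 sends each 2-simplex [p,q,r] to [q,r] − [p,r] + [p,q]. For instance
  ∂[1,2,6] = [2,6] − [1,6] + [1,2].
As a 10×1 matrix over Z this has rank 1, with invariant factors (1).

Now H_k = ker ∂_k / im ∂_{k+1}, so:

  H_0: rank C_0 − rank ∂_1 = 9 − 8 = 1, and the invariant factors of ∂_1 are all 1, so H_0 ≅ Z.
  H_1: rank ker ∂_1 − rank ∂_2 = (10 − 8) − 1 = 1, and the invariant factors of ∂_2 are all 1, so H_1 ≅ Z.
  H_2: rank ker ∂_2 − rank ∂_3 = (1 − 1) − 0 = 0, and there is no ∂_3, so H_2 ≅ 0.

Hence the Betti numbers are b_0 = 1, b_1 = 1, b_2 = 0.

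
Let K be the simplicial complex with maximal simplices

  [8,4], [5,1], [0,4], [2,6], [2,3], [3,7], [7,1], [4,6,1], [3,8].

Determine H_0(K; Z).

H_0 = Z.

Order the vertices as 0 < 1 < 2 < 3 < 4 < 5 < 6 < 7 < 8. Listing each simplex with vertices in this order, K has dimension 2 with simplices:

  0-simplices (9): [0], [1], [2], [3], [4], [5], [6], [7], [8]
  1-simplices (11): [0,4], [1,4], [1,5], [1,6], [1,7], [2,3], [2,6], [3,7], [3,8], [4,6], [4,8]
  2-simplices (1): [1,4,6]

so the chain groups are C_0 ≅ Z^9, C_1 ≅ Z^11, C_2 ≅ Z^1.

The boundary map ∂_1: C_1 → C_0 maps an edge to its endpoints' difference, ∂[p,q] = q − p. For instance
  ∂[4,6] = [6] − [4].
As a 9×11 matrix over Z this has rank 8, with invariant factors (1,1,1,1,1,1,1,1).

Boundary ∂_2: C_2 → C_1 maps a triangle to the signed sum of its edges. For instance
  ∂[1,4,6] = [4,6] − [1,6] + [1,4].
This gives a 11×1 integer matrix of rank 1; reducing to Smith normal form yields diagonal entries (1).

Now H_k = ker ∂_k / im ∂_{k+1}, so:

  H_0: rank C_0 − rank ∂_1 = 9 − 8 = 1, and the invariant factors of ∂_1 are all 1, so H_0 ≅ Z.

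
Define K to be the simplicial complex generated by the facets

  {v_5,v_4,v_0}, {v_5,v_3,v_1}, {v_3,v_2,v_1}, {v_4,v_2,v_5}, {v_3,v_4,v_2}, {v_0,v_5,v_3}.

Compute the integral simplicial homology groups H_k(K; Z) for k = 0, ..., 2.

H_0 = Z,  H_1 = Z,  H_2 = 0.

K has 6 vertices, 12 edges, 6 triangles.
rank ∂_0 = 0, rank ∂_1 = 5 ⇒ b_0 = 6 − 0 − 5 = 1; all invariant factors of ∂_1 are 1 so no torsion. So H_0 ≅ Z.
rank ∂_1 = 5, rank ∂_2 = 6 ⇒ b_1 = 12 − 5 − 6 = 1; all invariant factors of ∂_2 are 1 so no torsion. So H_1 ≅ Z.
rank ∂_2 = 6, rank ∂_3 = 0 ⇒ b_2 = 6 − 6 − 0 = 0. So H_2 ≅ 0.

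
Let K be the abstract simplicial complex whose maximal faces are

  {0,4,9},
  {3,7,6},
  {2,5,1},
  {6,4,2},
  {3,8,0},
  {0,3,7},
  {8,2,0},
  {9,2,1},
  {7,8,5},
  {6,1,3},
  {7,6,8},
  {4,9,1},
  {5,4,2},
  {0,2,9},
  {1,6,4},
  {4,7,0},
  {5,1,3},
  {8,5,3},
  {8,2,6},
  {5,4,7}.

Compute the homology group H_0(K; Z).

Order the vertices as 0 < 1 < 2 < 3 < 4 < 5 < 6 < 7 < 8 < 9. Listing each simplex with vertices in this order, K has dimension 2 with simplices:

  0-simplices (10): [0], [1], [2], [3], [4], [5], [6], [7], [8], [9]
  1-simplices (30): (30 of them)
  2-simplices (20): (20 of them)

Hence C_0 ≅ Z^10, C_1 ≅ Z^30, C_2 ≅ Z^20.

∂_1: C_1 → C_0 is given by ∂[p,q] = [q] − [p]. For instance
  ∂[2,4] = [4] − [2].
The resulting 10×30 matrix has rank 9, and its Smith normal form has invariant factors (1,1,1,1,1,1,1,1,1).

Boundary ∂_2: C_2 → C_1 acts by ∂[p,q,r] = [q,r] − [p,r] + [p,q]. For instance
  ∂[1,3,5] = [3,5] − [1,5] + [1,3],
  ∂[1,4,6] = [4,6] − [1,6] + [1,4].
The 30×20 boundary matrix has rank 20 and Smith normal form diag(1,1,1,1,1,1,1,1,1,1,1,1,1,1,1,1,1,1,1,2).

Now H_k = ker ∂_k / im ∂_{k+1}, so:

  H_0: rank C_0 − rank ∂_1 = 10 − 9 = 1, and the invariant factors of ∂_1 are all 1, so H_0 ≅ Z.

(K is a triangulation of the Klein bottle.)

H_0 = Z.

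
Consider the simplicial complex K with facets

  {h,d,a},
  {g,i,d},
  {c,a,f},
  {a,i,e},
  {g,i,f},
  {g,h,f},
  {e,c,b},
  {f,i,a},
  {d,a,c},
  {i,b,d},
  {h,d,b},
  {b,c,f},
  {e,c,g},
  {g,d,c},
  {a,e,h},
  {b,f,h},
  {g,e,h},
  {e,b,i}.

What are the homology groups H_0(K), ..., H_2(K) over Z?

H_0 = Z,  H_1 = Z^2,  H_2 = Z.

Fix the vertex order a < b < c < d < e < f < g < h < i and write every simplex with vertices in increasing order. Then dim K = 2 and the simplices of K are:

  0-simplices (9): a, b, c, d, e, f, g, h, i
  1-simplices (27): ac, ad, ae, af, ah, ai, bc, bd, be, bf, bh, bi, cd, ce, cf, cg, dg, dh, di, eg, eh, ei, fg, fh, fi, gh, gi
  2-simplices (18): acd, acf, adh, aeh, aei, afi, bce, bcf, bdh, bdi, bei, bfh, cdg, ceg, dgi, egh, fgh, fgi

Hence C_0 ≅ Z^9, C_1 ≅ Z^27, C_2 ≅ Z^18.

The boundary map ∂_1: C_1 → C_0 is given by ∂[p,q] = [q] − [p].
As a 9×27 matrix over Z this has rank 8, with invariant factors (1,1,1,1,1,1,1,1).

∂_2: C_2 → C_1 sends each 2-simplex [p,q,r] to [q,r] − [p,r] + [p,q]. For instance
  ∂fgi = gi − fi + fg,
  ∂bce = ce − be + bc.
The 27×18 boundary matrix has rank 17 and Smith normal form diag(1,1,1,1,1,1,1,1,1,1,1,1,1,1,1,1,1).

Computing H_k = (kernel of ∂_k) / (image of ∂_{k+1}):

  H_0: rank C_0 − rank ∂_1 = 9 − 8 = 1, and the invariant factors of ∂_1 are all 1, so H_0 ≅ Z.
  H_1: rank ker ∂_1 − rank ∂_2 = (27 − 8) − 17 = 2, and the invariant factors of ∂_2 are all 1, so H_1 ≅ Z^2.
  H_2: rank ker ∂_2 − rank ∂_3 = (18 − 17) − 0 = 1, and there is no ∂_3, so H_2 ≅ Z.

As a check, the Euler characteristic is 9 − 27 + 18 = 0, which agrees with 1 − 2 + 1 = 0.
(K is a triangulation of the torus T^2.)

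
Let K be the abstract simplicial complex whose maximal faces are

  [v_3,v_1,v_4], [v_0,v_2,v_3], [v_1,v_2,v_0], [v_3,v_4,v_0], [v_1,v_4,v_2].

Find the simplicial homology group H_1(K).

H_1 = Z.

Take the total order v_0 < v_1 < v_2 < v_3 < v_4 on the vertex set. Then K (dimension 2) consists of the simplices:

  0-simplices (5): [v_0], [v_1], [v_2], [v_3], [v_4]
  1-simplices (10): [v_0,v_1], [v_0,v_2], [v_0,v_3], [v_0,v_4], [v_1,v_2], [v_1,v_3], [v_1,v_4], [v_2,v_3], [v_2,v_4], [v_3,v_4]
  2-simplices (5): [v_0,v_1,v_2], [v_0,v_2,v_3], [v_0,v_3,v_4], [v_1,v_2,v_4], [v_1,v_3,v_4]

giving chain groups C_0 ≅ Z^5, C_1 ≅ Z^10, C_2 ≅ Z^5.

∂_1: C_1 → C_0 is given by ∂[p,q] = [q] − [p].
This gives a 5×10 integer matrix of rank 4; reducing to Smith normal form yields diagonal entries (1,1,1,1).

Boundary ∂_2: C_2 → C_1 acts by ∂[p,q,r] = [q,r] − [p,r] + [p,q]. For instance
  ∂[v_1,v_3,v_4] = [v_3,v_4] − [v_1,v_4] + [v_1,v_3],
  ∂[v_0,v_2,v_3] = [v_2,v_3] − [v_0,v_3] + [v_0,v_2].
As a 10×5 matrix over Z this has rank 5, with invariant factors (1,1,1,1,1).

Computing H_k = (kernel of ∂_k) / (image of ∂_{k+1}):

  H_1: rank ker ∂_1 − rank ∂_2 = (10 − 4) − 5 = 1, and the invariant factors of ∂_2 are all 1, so H_1 = Z.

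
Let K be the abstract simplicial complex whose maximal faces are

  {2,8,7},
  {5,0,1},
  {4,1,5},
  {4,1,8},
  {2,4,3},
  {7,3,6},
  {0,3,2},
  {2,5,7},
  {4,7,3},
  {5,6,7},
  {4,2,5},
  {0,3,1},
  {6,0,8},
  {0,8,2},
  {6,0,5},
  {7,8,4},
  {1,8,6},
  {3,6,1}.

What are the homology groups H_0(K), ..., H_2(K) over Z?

H_0 ≅ Z,  H_1 ≅ Z ⊕ Z/2Z,  H_2 = 0.

Order the vertices as 0 < 1 < 2 < 3 < 4 < 5 < 6 < 7 < 8. Listing each simplex with vertices in this order, K has dimension 2 with simplices:

  0-simplices (9): [0], [1], [2], [3], [4], [5], [6], [7], [8]
  1-simplices (27): (27 of them)
  2-simplices (18): [0,1,3], [0,1,5], [0,2,3], [0,2,8], [0,5,6], [0,6,8], [1,3,6], [1,4,5], [1,4,8], [1,6,8], [2,3,4], [2,4,5], [2,5,7], [2,7,8], [3,4,7], [3,6,7], [4,7,8], [5,6,7]

so the chain groups are C_0 ≅ Z^9, C_1 ≅ Z^27, C_2 ≅ Z^18.

Boundary ∂_1: C_1 → C_0 maps an edge to its endpoints' difference, ∂[p,q] = q − p. For instance
  ∂[2,7] = [7] − [2].
This gives a 9×27 integer matrix of rank 8; reducing to Smith normal form yields diagonal entries (1,1,1,1,1,1,1,1).

The boundary map ∂_2: C_2 → C_1 maps a triangle to the signed sum of its edges. For instance
  ∂[5,6,7] = [6,7] − [5,7] + [5,6],
  ∂[1,3,6] = [3,6] − [1,6] + [1,3].
The resulting 27×18 matrix has rank 18, and its Smith normal form has invariant factors (1,1,1,1,1,1,1,1,1,1,1,1,1,1,1,1,1,2).

Reading off H_k = ker ∂_k / im ∂_{k+1}:

  H_0: rank C_0 − rank ∂_1 = 9 − 8 = 1, and the invariant factors of ∂_1 are all 1, so H_0 = Z.
  H_1: rank ker ∂_1 − rank ∂_2 = (27 − 8) − 18 = 1, and ∂_2 has invariant factor 2 > 1, so H_1 = Z ⊕ Z/2Z.
  H_2: rank ker ∂_2 − rank ∂_3 = (18 − 18) − 0 = 0, and there is no ∂_3, so H_2 = 0.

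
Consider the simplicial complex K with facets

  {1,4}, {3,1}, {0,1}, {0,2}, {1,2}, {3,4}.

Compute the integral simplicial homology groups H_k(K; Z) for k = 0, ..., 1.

We work with the vertex ordering 0 < 1 < 2 < 3 < 4. The simplices of K, each written with vertices in increasing order, are:

  0-simplices (5): [0], [1], [2], [3], [4]
  1-simplices (6): [0,1], [0,2], [1,2], [1,3], [1,4], [3,4]

so the chain groups are C_0 ≅ Z^5, C_1 ≅ Z^6.

∂_1: C_1 → C_0 is given by ∂[p,q] = [q] − [p]. For instance
  ∂[1,4] = [4] − [1].
As a 5×6 matrix over Z this has rank 4, with invariant factors (1,1,1,1).

Reading off H_k = ker ∂_k / im ∂_{k+1}:

  H_0: rank C_0 − rank ∂_1 = 5 − 4 = 1, and the invariant factors of ∂_1 are all 1, so H_0 = Z.
  H_1: rank ker ∂_1 − rank ∂_2 = (6 − 4) − 0 = 2, and there is no ∂_2, so H_1 = Z^2.

As a check, the Euler characteristic is 5 − 6 = -1, which agrees with 1 − 2 = -1.
(K is a triangulation of a wedge of 2 circles.)

H_0 = Z,  H_1 = Z^2.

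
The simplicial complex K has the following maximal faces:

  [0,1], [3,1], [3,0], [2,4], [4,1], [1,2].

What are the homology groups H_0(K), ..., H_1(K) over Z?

Take the total order 0 < 1 < 2 < 3 < 4 on the vertex set. Then K (dimension 1) consists of the simplices:

  0-simplices (5): [0], [1], [2], [3], [4]
  1-simplices (6): [0,1], [0,3], [1,2], [1,3], [1,4], [2,4]

Hence C_0 ≅ Z^5, C_1 ≅ Z^6.

The boundary map ∂_1: C_1 → C_0 is given by ∂[p,q] = [q] − [p].
The 5×6 boundary matrix has rank 4 and Smith normal form diag(1,1,1,1).

From H_k ≅ ker(∂_k) / im(∂_{k+1}) we obtain:

  H_0: rank C_0 − rank ∂_1 = 5 − 4 = 1, and the invariant factors of ∂_1 are all 1, so H_0 = Z.
  H_1: rank ker ∂_1 − rank ∂_2 = (6 − 4) − 0 = 2, and there is no ∂_2, so H_1 = Z^2.

As a check, the Euler characteristic is 5 − 6 = -1, which agrees with 1 − 2 = -1.
(K is a triangulation of a wedge of 2 circles.)

H_0 = Z,  H_1 = Z^2.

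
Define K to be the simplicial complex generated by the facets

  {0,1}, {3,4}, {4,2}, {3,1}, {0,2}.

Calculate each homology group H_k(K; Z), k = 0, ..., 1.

Fix the vertex order 0 < 1 < 2 < 3 < 4 and write every simplex with vertices in increasing order. Then dim K = 1 and the simplices of K are:

  0-simplices (5): [0], [1], [2], [3], [4]
  1-simplices (5): [0,1], [0,2], [1,3], [2,4], [3,4]

giving chain groups C_0 ≅ Z^5, C_1 ≅ Z^5.

∂_1: C_1 → C_0 maps an edge to its endpoints' difference, ∂[p,q] = q − p.
As a 5×5 matrix over Z this has rank 4, with invariant factors (1,1,1,1).

Computing H_k = (kernel of ∂_k) / (image of ∂_{k+1}):

  H_0: rank C_0 − rank ∂_1 = 5 − 4 = 1, and the invariant factors of ∂_1 are all 1, so H_0 = Z.
  H_1: rank ker ∂_1 − rank ∂_2 = (5 − 4) − 0 = 1, and there is no ∂_2, so H_1 = Z.

As a check, the Euler characteristic is 5 − 5 = 0, which agrees with 1 − 1 = 0.
(K is a triangulation of the circle S^1.)

H_0 ≅ Z,  H_1 ≅ Z.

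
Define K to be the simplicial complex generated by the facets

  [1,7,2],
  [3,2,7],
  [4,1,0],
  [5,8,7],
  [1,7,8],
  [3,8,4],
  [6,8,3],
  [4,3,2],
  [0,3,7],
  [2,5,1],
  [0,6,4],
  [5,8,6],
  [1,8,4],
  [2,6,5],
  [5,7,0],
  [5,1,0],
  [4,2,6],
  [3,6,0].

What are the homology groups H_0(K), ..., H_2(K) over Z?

H_0 ≅ Z,  H_1 ≅ Z × Z/2,  H_2 = 0.

We work with the vertex ordering 0 < 1 < 2 < 3 < 4 < 5 < 6 < 7 < 8. The simplices of K, each written with vertices in increasing order, are:

  0-simplices (9): [0], [1], [2], [3], [4], [5], [6], [7], [8]
  1-simplices (27): (27 of them)
  2-simplices (18): [0,1,4], [0,1,5], [0,3,6], [0,3,7], [0,4,6], [0,5,7], [1,2,5], [1,2,7], [1,4,8], [1,7,8], [2,3,4], [2,3,7], [2,4,6], [2,5,6], [3,4,8], [3,6,8], [5,6,8], [5,7,8]

Hence C_0 ≅ Z^9, C_1 ≅ Z^27, C_2 ≅ Z^18.

∂_1: C_1 → C_0 is given by ∂[p,q] = [q] − [p].
This gives a 9×27 integer matrix of rank 8; reducing to Smith normal form yields diagonal entries (1,1,1,1,1,1,1,1).

Boundary ∂_2: C_2 → C_1 acts by ∂[p,q,r] = [q,r] − [p,r] + [p,q]. For instance
  ∂[2,3,7] = [3,7] − [2,7] + [2,3],
  ∂[1,7,8] = [7,8] − [1,8] + [1,7].
This gives a 27×18 integer matrix of rank 18; reducing to Smith normal form yields diagonal entries (1,1,1,1,1,1,1,1,1,1,1,1,1,1,1,1,1,2).

Now H_k = ker ∂_k / im ∂_{k+1}, so:

  H_0: rank C_0 − rank ∂_1 = 9 − 8 = 1, and the invariant factors of ∂_1 are all 1, so H_0 = Z.
  H_1: rank ker ∂_1 − rank ∂_2 = (27 − 8) − 18 = 1, and ∂_2 has invariant factor 2 > 1, so H_1 = Z × Z/2.
  H_2: rank ker ∂_2 − rank ∂_3 = (18 − 18) − 0 = 0, and there is no ∂_3, so H_2 = 0.

As a check, the Euler characteristic is 9 − 27 + 18 = 0, which agrees with 1 − 1 + 0 = 0.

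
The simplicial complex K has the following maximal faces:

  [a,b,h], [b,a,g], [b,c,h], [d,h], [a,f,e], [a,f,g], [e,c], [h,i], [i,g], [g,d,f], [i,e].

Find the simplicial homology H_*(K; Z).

H_0 ≅ Z,  H_1 ≅ Z^4,  H_2 = 0.

Fix the vertex order a < b < c < d < e < f < g < h < i and write every simplex with vertices in increasing order. Then dim K = 2 and the simplices of K are:

  0-simplices (9): a, b, c, d, e, f, g, h, i
  1-simplices (18): ab, ae, af, ag, ah, bc, bg, bh, ce, ch, df, dg, dh, ef, ei, fg, gi, hi
  2-simplices (6): abg, abh, aef, afg, bch, dfg

giving chain groups C_0 ≅ Z^9, C_1 ≅ Z^18, C_2 ≅ Z^6.

The boundary map ∂_1: C_1 → C_0 is given by ∂[p,q] = [q] − [p].
The resulting 9×18 matrix has rank 8, and its Smith normal form has invariant factors (1,1,1,1,1,1,1,1).

Boundary ∂_2: C_2 → C_1 maps a triangle to the signed sum of its edges. For instance
  ∂bch = ch − bh + bc,
  ∂abh = bh − ah + ab.
The resulting 18×6 matrix has rank 6, and its Smith normal form has invariant factors (1,1,1,1,1,1).

Computing H_k = (kernel of ∂_k) / (image of ∂_{k+1}):

  H_0: rank C_0 − rank ∂_1 = 9 − 8 = 1, and the invariant factors of ∂_1 are all 1, so H_0 = Z.
  H_1: rank ker ∂_1 − rank ∂_2 = (18 − 8) − 6 = 4, and the invariant factors of ∂_2 are all 1, so H_1 = Z^4.
  H_2: rank ker ∂_2 − rank ∂_3 = (6 − 6) − 0 = 0, and there is no ∂_3, so H_2 = 0.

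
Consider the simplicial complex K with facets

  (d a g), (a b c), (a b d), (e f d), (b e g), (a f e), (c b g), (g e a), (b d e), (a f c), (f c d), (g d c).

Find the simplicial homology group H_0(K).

H_0 = Z.

K has 7 vertices, 18 edges, 12 triangles.
rank ∂_0 = 0, rank ∂_1 = 6 ⇒ b_0 = 7 − 0 − 6 = 1; all invariant factors of ∂_1 are 1 so no torsion. So H_0 ≅ Z.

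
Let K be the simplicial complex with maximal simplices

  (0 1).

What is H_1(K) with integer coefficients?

H_1 = 0.

K has 2 vertices, 1 edge.
rank ∂_1 = 1, rank ∂_2 = 0 ⇒ b_1 = 1 − 1 − 0 = 0. So H_1 = 0.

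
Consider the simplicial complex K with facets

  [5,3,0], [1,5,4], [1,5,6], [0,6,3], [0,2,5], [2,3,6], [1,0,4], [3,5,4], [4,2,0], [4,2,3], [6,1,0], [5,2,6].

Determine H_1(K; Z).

Order the vertices as 0 < 1 < 2 < 3 < 4 < 5 < 6. Listing each simplex with vertices in this order, K has dimension 2 with simplices:

  0-simplices (7): [0], [1], [2], [3], [4], [5], [6]
  1-simplices (18): [0,1], [0,2], [0,3], [0,4], [0,5], [0,6], [1,4], [1,5], [1,6], [2,3], [2,4], [2,5], [2,6], [3,4], [3,5], [3,6], [4,5], [5,6]
  2-simplices (12): [0,1,4], [0,1,6], [0,2,4], [0,2,5], [0,3,5], [0,3,6], [1,4,5], [1,5,6], [2,3,4], [2,3,6], [2,5,6], [3,4,5]

giving chain groups C_0 ≅ Z^7, C_1 ≅ Z^18, C_2 ≅ Z^12.

∂_1: C_1 → C_0 is given by ∂[p,q] = [q] − [p].
The 7×18 boundary matrix has rank 6 and Smith normal form diag(1,1,1,1,1,1).

∂_2: C_2 → C_1 acts by ∂[p,q,r] = [q,r] − [p,r] + [p,q]. For instance
  ∂[0,1,4] = [1,4] − [0,4] + [0,1],
  ∂[2,5,6] = [5,6] − [2,6] + [2,5].
The resulting 18×12 matrix has rank 12, and its Smith normal form has invariant factors (1,1,1,1,1,1,1,1,1,1,1,2).

Reading off H_k = ker ∂_k / im ∂_{k+1}:

  H_1: rank ker ∂_1 − rank ∂_2 = (18 − 6) − 12 = 0, and ∂_2 has invariant factor 2 > 1, so H_1 ≅ Z/2Z.

(K is a triangulation of the real projective plane RP^2.)

H_1 ≅ Z/2Z.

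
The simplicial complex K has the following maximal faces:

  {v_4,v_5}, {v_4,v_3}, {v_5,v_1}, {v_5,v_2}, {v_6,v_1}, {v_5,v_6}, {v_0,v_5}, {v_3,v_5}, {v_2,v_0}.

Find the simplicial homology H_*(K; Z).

H_0 = Z,  H_1 = Z^3.

Fix the vertex order v_0 < v_1 < v_2 < v_3 < v_4 < v_5 < v_6 and write every simplex with vertices in increasing order. Then dim K = 1 and the simplices of K are:

  0-simplices (7): [v_0], [v_1], [v_2], [v_3], [v_4], [v_5], [v_6]
  1-simplices (9): [v_0,v_2], [v_0,v_5], [v_1,v_5], [v_1,v_6], [v_2,v_5], [v_3,v_4], [v_3,v_5], [v_4,v_5], [v_5,v_6]

so the chain groups are C_0 ≅ Z^7, C_1 ≅ Z^9.

∂_1: C_1 → C_0 is given by ∂[p,q] = [q] − [p]. For instance
  ∂[v_4,v_5] = [v_5] − [v_4].
The resulting 7×9 matrix has rank 6, and its Smith normal form has invariant factors (1,1,1,1,1,1).

Now H_k = ker ∂_k / im ∂_{k+1}, so:

  H_0: rank C_0 − rank ∂_1 = 7 − 6 = 1, and the invariant factors of ∂_1 are all 1, so H_0 ≅ Z.
  H_1: rank ker ∂_1 − rank ∂_2 = (9 − 6) − 0 = 3, and there is no ∂_2, so H_1 ≅ Z^3.

(K is a triangulation of a wedge of 3 circles.)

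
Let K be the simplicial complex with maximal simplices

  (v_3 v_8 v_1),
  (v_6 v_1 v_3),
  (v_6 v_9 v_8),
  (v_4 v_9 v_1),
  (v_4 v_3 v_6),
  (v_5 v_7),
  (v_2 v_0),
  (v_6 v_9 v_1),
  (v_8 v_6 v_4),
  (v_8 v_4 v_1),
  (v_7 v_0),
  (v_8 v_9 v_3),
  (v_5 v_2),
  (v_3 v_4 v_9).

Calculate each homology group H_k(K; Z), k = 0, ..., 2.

Take the total order v_0 < v_1 < v_2 < v_3 < v_4 < v_5 < v_6 < v_7 < v_8 < v_9 on the vertex set. Then K (dimension 2) consists of the simplices:

  0-simplices (10): [v_0], [v_1], [v_2], [v_3], [v_4], [v_5], [v_6], [v_7], [v_8], [v_9]
  1-simplices (19): (19 of them)
  2-simplices (10): [v_1,v_3,v_6], [v_1,v_3,v_8], [v_1,v_4,v_8], [v_1,v_4,v_9], [v_1,v_6,v_9], [v_3,v_4,v_6], [v_3,v_4,v_9], [v_3,v_8,v_9], [v_4,v_6,v_8], [v_6,v_8,v_9]

giving chain groups C_0 ≅ Z^10, C_1 ≅ Z^19, C_2 ≅ Z^10.

The boundary map ∂_1: C_1 → C_0 is given by ∂[p,q] = [q] − [p]. For instance
  ∂[v_1,v_6] = [v_6] − [v_1].
This gives a 10×19 integer matrix of rank 8; reducing to Smith normal form yields diagonal entries (1,1,1,1,1,1,1,1).

The boundary map ∂_2: C_2 → C_1 acts by ∂[p,q,r] = [q,r] − [p,r] + [p,q]. For instance
  ∂[v_3,v_4,v_6] = [v_4,v_6] − [v_3,v_6] + [v_3,v_4],
  ∂[v_1,v_4,v_9] = [v_4,v_9] − [v_1,v_9] + [v_1,v_4].
As a 19×10 matrix over Z this has rank 10, with invariant factors (1,1,1,1,1,1,1,1,1,2).

Reading off H_k = ker ∂_k / im ∂_{k+1}:

  H_0: rank C_0 − rank ∂_1 = 10 − 8 = 2, and the invariant factors of ∂_1 are all 1, so H_0 = Z^2.
  H_1: rank ker ∂_1 − rank ∂_2 = (19 − 8) − 10 = 1, and ∂_2 has invariant factor 2 > 1, so H_1 = Z ⊕ Z/2.
  H_2: rank ker ∂_2 − rank ∂_3 = (10 − 10) − 0 = 0, and there is no ∂_3, so H_2 = 0.

(K is a triangulation of the disjoint union of the real projective plane RP^2 and the circle S^1.)

H_0 = Z^2,  H_1 = Z ⊕ Z/2,  H_2 = 0.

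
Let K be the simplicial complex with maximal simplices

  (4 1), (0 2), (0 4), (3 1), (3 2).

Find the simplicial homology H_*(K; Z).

H_0 = Z,  H_1 = Z.

Fix the vertex order 0 < 1 < 2 < 3 < 4 and write every simplex with vertices in increasing order. Then dim K = 1 and the simplices of K are:

  0-simplices (5): [0], [1], [2], [3], [4]
  1-simplices (5): [0,2], [0,4], [1,3], [1,4], [2,3]

giving chain groups C_0 ≅ Z^5, C_1 ≅ Z^5.

The boundary map ∂_1: C_1 → C_0 is given by ∂[p,q] = [q] − [p].
The 5×5 boundary matrix has rank 4 and Smith normal form diag(1,1,1,1).

From H_k ≅ ker(∂_k) / im(∂_{k+1}) we obtain:

  H_0: rank C_0 − rank ∂_1 = 5 − 4 = 1, and the invariant factors of ∂_1 are all 1, so H_0 ≅ Z.
  H_1: rank ker ∂_1 − rank ∂_2 = (5 − 4) − 0 = 1, and there is no ∂_2, so H_1 ≅ Z.

As a check, the Euler characteristic is 5 − 5 = 0, which agrees with 1 − 1 = 0.
(K is a triangulation of the circle S^1.)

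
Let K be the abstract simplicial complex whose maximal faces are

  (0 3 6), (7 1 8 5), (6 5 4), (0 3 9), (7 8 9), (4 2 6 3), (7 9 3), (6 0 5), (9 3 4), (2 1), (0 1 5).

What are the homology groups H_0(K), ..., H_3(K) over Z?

Fix the vertex order 0 < 1 < 2 < 3 < 4 < 5 < 6 < 7 < 8 < 9 and write every simplex with vertices in increasing order. Then dim K = 3 and the simplices of K are:

  0-simplices (10): [0], [1], [2], [3], [4], [5], [6], [7], [8], [9]
  1-simplices (25): (25 of them)
  2-simplices (16): [0,1,5], [0,3,6], [0,3,9], [0,5,6], [1,5,7], [1,5,8], [1,7,8], [2,3,4], [2,3,6], [2,4,6], [3,4,6], [3,4,9], [3,7,9], [4,5,6], [5,7,8], [7,8,9]
  3-simplices (2): [1,5,7,8], [2,3,4,6]

so the chain groups are C_0 ≅ Z^10, C_1 ≅ Z^25, C_2 ≅ Z^16, C_3 ≅ Z^2.

Boundary ∂_1: C_1 → C_0 sends each edge [p,q] (with p < q) to q − p. For instance
  ∂[1,7] = [7] − [1].
As a 10×25 matrix over Z this has rank 9, with invariant factors (1,1,1,1,1,1,1,1,1).

The boundary map ∂_2: C_2 → C_1 acts by ∂[p,q,r] = [q,r] − [p,r] + [p,q]. For instance
  ∂[5,7,8] = [7,8] − [5,8] + [5,7],
  ∂[0,5,6] = [5,6] − [0,6] + [0,5].
This gives a 25×16 integer matrix of rank 14; reducing to Smith normal form yields diagonal entries (1,1,1,1,1,1,1,1,1,1,1,1,1,1).

Boundary ∂_3: C_3 → C_2 sends each 3-simplex σ to the alternating sum Σ_i (−1)^i (σ with its i-th vertex removed). For instance
  ∂[2,3,4,6] = [3,4,6] − [2,4,6] + [2,3,6] − [2,3,4],
  ∂[1,5,7,8] = [5,7,8] − [1,7,8] + [1,5,8] − [1,5,7].
The 16×2 boundary matrix has rank 2 and Smith normal form diag(1,1).

Now H_k = ker ∂_k / im ∂_{k+1}, so:

  H_0: rank C_0 − rank ∂_1 = 10 − 9 = 1, and the invariant factors of ∂_1 are all 1, so H_0 = Z.
  H_1: rank ker ∂_1 − rank ∂_2 = (25 − 9) − 14 = 2, and the invariant factors of ∂_2 are all 1, so H_1 = Z^2.
  H_2: rank ker ∂_2 − rank ∂_3 = (16 − 14) − 2 = 0, and the invariant factors of ∂_3 are all 1, so H_2 = 0.
  H_3: rank ker ∂_3 − rank ∂_4 = (2 − 2) − 0 = 0, and there is no ∂_4, so H_3 = 0.

H_0 = Z,  H_1 = Z^2,  H_2 = 0,  H_3 = 0.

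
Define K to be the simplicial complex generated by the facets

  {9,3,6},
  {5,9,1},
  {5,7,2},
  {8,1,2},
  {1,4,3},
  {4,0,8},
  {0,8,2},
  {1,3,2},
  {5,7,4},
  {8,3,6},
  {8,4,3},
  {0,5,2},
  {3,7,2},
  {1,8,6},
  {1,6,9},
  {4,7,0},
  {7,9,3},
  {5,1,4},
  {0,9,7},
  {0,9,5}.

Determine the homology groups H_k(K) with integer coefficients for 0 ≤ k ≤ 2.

H_0 = Z,  H_1 = Z ⊕ Z/2Z,  H_2 = 0.

Take the total order 0 < 1 < 2 < 3 < 4 < 5 < 6 < 7 < 8 < 9 on the vertex set. Then K (dimension 2) consists of the simplices:

  0-simplices (10): [0], [1], [2], [3], [4], [5], [6], [7], [8], [9]
  1-simplices (30): (30 of them)
  2-simplices (20): (20 of them)

so the chain groups are C_0 ≅ Z^10, C_1 ≅ Z^30, C_2 ≅ Z^20.

∂_1: C_1 → C_0 maps an edge to its endpoints' difference, ∂[p,q] = q − p. For instance
  ∂[1,6] = [6] − [1].
The 10×30 boundary matrix has rank 9 and Smith normal form diag(1,1,1,1,1,1,1,1,1).

∂_2: C_2 → C_1 acts by ∂[p,q,r] = [q,r] − [p,r] + [p,q]. For instance
  ∂[1,4,5] = [4,5] − [1,5] + [1,4],
  ∂[1,6,8] = [6,8] − [1,8] + [1,6].
This gives a 30×20 integer matrix of rank 20; reducing to Smith normal form yields diagonal entries (1,1,1,1,1,1,1,1,1,1,1,1,1,1,1,1,1,1,1,2).

Now H_k = ker ∂_k / im ∂_{k+1}, so:

  H_0: rank C_0 − rank ∂_1 = 10 − 9 = 1, and the invariant factors of ∂_1 are all 1, so H_0 ≅ Z.
  H_1: rank ker ∂_1 − rank ∂_2 = (30 − 9) − 20 = 1, and ∂_2 has invariant factor 2 > 1, so H_1 ≅ Z ⊕ Z/2Z.
  H_2: rank ker ∂_2 − rank ∂_3 = (20 − 20) − 0 = 0, and there is no ∂_3, so H_2 ≅ 0.

As a check, the Euler characteristic is 10 − 30 + 20 = 0, which agrees with 1 − 1 + 0 = 0.
(K is a triangulation of the Klein bottle.)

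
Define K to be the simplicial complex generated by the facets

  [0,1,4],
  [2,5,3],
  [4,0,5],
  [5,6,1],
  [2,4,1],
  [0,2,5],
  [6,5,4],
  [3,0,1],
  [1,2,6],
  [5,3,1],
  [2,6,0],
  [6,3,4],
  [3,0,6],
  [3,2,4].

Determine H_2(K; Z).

H_2 ≅ Z.

We work with the vertex ordering 0 < 1 < 2 < 3 < 4 < 5 < 6. The simplices of K, each written with vertices in increasing order, are:

  0-simplices (7): [0], [1], [2], [3], [4], [5], [6]
  1-simplices (21): [0,1], [0,2], [0,3], [0,4], [0,5], [0,6], [1,2], [1,3], [1,4], [1,5], [1,6], [2,3], [2,4], [2,5], [2,6], [3,4], [3,5], [3,6], [4,5], [4,6], [5,6]
  2-simplices (14): [0,1,3], [0,1,4], [0,2,5], [0,2,6], [0,3,6], [0,4,5], [1,2,4], [1,2,6], [1,3,5], [1,5,6], [2,3,4], [2,3,5], [3,4,6], [4,5,6]

so the chain groups are C_0 ≅ Z^7, C_1 ≅ Z^21, C_2 ≅ Z^14.

∂_1: C_1 → C_0 sends each edge [p,q] (with p < q) to q − p. For instance
  ∂[2,4] = [4] − [2].
This gives a 7×21 integer matrix of rank 6; reducing to Smith normal form yields diagonal entries (1,1,1,1,1,1).

The boundary map ∂_2: C_2 → C_1 maps a triangle to the signed sum of its edges. For instance
  ∂[0,1,3] = [1,3] − [0,3] + [0,1],
  ∂[0,2,6] = [2,6] − [0,6] + [0,2].
This gives a 21×14 integer matrix of rank 13; reducing to Smith normal form yields diagonal entries (1,1,1,1,1,1,1,1,1,1,1,1,1).

Reading off H_k = ker ∂_k / im ∂_{k+1}:

  H_2: rank ker ∂_2 − rank ∂_3 = (14 − 13) − 0 = 1, and there is no ∂_3, so H_2 = Z.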